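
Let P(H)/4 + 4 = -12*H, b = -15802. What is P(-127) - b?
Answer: 21882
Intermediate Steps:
P(H) = -16 - 48*H (P(H) = -16 + 4*(-12*H) = -16 - 48*H)
P(-127) - b = (-16 - 48*(-127)) - 1*(-15802) = (-16 + 6096) + 15802 = 6080 + 15802 = 21882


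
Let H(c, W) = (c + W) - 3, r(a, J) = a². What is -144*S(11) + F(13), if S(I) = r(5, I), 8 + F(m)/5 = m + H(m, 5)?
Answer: -3500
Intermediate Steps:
H(c, W) = -3 + W + c (H(c, W) = (W + c) - 3 = -3 + W + c)
F(m) = -30 + 10*m (F(m) = -40 + 5*(m + (-3 + 5 + m)) = -40 + 5*(m + (2 + m)) = -40 + 5*(2 + 2*m) = -40 + (10 + 10*m) = -30 + 10*m)
S(I) = 25 (S(I) = 5² = 25)
-144*S(11) + F(13) = -144*25 + (-30 + 10*13) = -3600 + (-30 + 130) = -3600 + 100 = -3500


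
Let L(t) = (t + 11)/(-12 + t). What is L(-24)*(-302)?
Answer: -1963/18 ≈ -109.06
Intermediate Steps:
L(t) = (11 + t)/(-12 + t)
L(-24)*(-302) = ((11 - 24)/(-12 - 24))*(-302) = (-13/(-36))*(-302) = -1/36*(-13)*(-302) = (13/36)*(-302) = -1963/18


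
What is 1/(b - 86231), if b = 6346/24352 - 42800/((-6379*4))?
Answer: -77670704/6697471952857 ≈ -1.1597e-5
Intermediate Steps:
b = 150523767/77670704 (b = 6346*(1/24352) - 42800/(-25516) = 3173/12176 - 42800*(-1/25516) = 3173/12176 + 10700/6379 = 150523767/77670704 ≈ 1.9380)
1/(b - 86231) = 1/(150523767/77670704 - 86231) = 1/(-6697471952857/77670704) = -77670704/6697471952857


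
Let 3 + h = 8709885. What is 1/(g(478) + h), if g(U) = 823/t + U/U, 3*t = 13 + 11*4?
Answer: 19/165488600 ≈ 1.1481e-7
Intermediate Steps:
t = 19 (t = (13 + 11*4)/3 = (13 + 44)/3 = (1/3)*57 = 19)
g(U) = 842/19 (g(U) = 823/19 + U/U = 823*(1/19) + 1 = 823/19 + 1 = 842/19)
h = 8709882 (h = -3 + 8709885 = 8709882)
1/(g(478) + h) = 1/(842/19 + 8709882) = 1/(165488600/19) = 19/165488600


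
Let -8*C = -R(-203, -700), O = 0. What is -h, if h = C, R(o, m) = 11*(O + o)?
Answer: 2233/8 ≈ 279.13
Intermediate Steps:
R(o, m) = 11*o (R(o, m) = 11*(0 + o) = 11*o)
C = -2233/8 (C = -(-1)*11*(-203)/8 = -(-1)*(-2233)/8 = -⅛*2233 = -2233/8 ≈ -279.13)
h = -2233/8 ≈ -279.13
-h = -1*(-2233/8) = 2233/8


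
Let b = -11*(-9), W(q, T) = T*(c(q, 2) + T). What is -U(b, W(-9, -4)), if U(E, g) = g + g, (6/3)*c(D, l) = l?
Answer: -24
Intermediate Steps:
c(D, l) = l/2
W(q, T) = T*(1 + T) (W(q, T) = T*((½)*2 + T) = T*(1 + T))
b = 99
U(E, g) = 2*g
-U(b, W(-9, -4)) = -2*(-4*(1 - 4)) = -2*(-4*(-3)) = -2*12 = -1*24 = -24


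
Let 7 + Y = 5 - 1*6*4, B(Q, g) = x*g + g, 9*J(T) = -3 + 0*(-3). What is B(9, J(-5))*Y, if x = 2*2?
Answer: 130/3 ≈ 43.333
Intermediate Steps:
x = 4
J(T) = -1/3 (J(T) = (-3 + 0*(-3))/9 = (-3 + 0)/9 = (1/9)*(-3) = -1/3)
B(Q, g) = 5*g (B(Q, g) = 4*g + g = 5*g)
Y = -26 (Y = -7 + (5 - 1*6*4) = -7 + (5 - 6*4) = -7 + (5 - 1*24) = -7 + (5 - 24) = -7 - 19 = -26)
B(9, J(-5))*Y = (5*(-1/3))*(-26) = -5/3*(-26) = 130/3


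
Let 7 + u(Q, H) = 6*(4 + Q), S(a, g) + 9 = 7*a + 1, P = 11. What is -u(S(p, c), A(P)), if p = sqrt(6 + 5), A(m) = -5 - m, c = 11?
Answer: 31 - 42*sqrt(11) ≈ -108.30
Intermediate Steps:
p = sqrt(11) ≈ 3.3166
S(a, g) = -8 + 7*a (S(a, g) = -9 + (7*a + 1) = -9 + (1 + 7*a) = -8 + 7*a)
u(Q, H) = 17 + 6*Q (u(Q, H) = -7 + 6*(4 + Q) = -7 + (24 + 6*Q) = 17 + 6*Q)
-u(S(p, c), A(P)) = -(17 + 6*(-8 + 7*sqrt(11))) = -(17 + (-48 + 42*sqrt(11))) = -(-31 + 42*sqrt(11)) = 31 - 42*sqrt(11)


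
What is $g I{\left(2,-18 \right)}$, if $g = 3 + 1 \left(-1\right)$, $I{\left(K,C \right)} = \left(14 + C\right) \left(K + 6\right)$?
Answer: $-64$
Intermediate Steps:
$I{\left(K,C \right)} = \left(6 + K\right) \left(14 + C\right)$ ($I{\left(K,C \right)} = \left(14 + C\right) \left(6 + K\right) = \left(6 + K\right) \left(14 + C\right)$)
$g = 2$ ($g = 3 - 1 = 2$)
$g I{\left(2,-18 \right)} = 2 \left(84 + 6 \left(-18\right) + 14 \cdot 2 - 36\right) = 2 \left(84 - 108 + 28 - 36\right) = 2 \left(-32\right) = -64$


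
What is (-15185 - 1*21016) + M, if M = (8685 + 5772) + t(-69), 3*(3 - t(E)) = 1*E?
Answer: -21718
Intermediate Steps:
t(E) = 3 - E/3
M = 14483 (M = (8685 + 5772) + (3 - ⅓*(-69)) = 14457 + (3 + 23) = 14457 + 26 = 14483)
(-15185 - 1*21016) + M = (-15185 - 1*21016) + 14483 = (-15185 - 21016) + 14483 = -36201 + 14483 = -21718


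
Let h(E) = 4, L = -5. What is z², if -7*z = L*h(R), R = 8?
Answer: 400/49 ≈ 8.1633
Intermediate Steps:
z = 20/7 (z = -(-5)*4/7 = -⅐*(-20) = 20/7 ≈ 2.8571)
z² = (20/7)² = 400/49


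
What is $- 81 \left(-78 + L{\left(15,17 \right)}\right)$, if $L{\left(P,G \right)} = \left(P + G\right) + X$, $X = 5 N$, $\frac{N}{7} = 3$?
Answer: $-4779$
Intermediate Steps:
$N = 21$ ($N = 7 \cdot 3 = 21$)
$X = 105$ ($X = 5 \cdot 21 = 105$)
$L{\left(P,G \right)} = 105 + G + P$ ($L{\left(P,G \right)} = \left(P + G\right) + 105 = \left(G + P\right) + 105 = 105 + G + P$)
$- 81 \left(-78 + L{\left(15,17 \right)}\right) = - 81 \left(-78 + \left(105 + 17 + 15\right)\right) = - 81 \left(-78 + 137\right) = \left(-81\right) 59 = -4779$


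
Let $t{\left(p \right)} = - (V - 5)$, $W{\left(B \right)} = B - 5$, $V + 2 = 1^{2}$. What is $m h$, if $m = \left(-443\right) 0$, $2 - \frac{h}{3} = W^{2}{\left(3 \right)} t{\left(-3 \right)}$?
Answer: $0$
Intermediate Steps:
$V = -1$ ($V = -2 + 1^{2} = -2 + 1 = -1$)
$W{\left(B \right)} = -5 + B$
$t{\left(p \right)} = 6$ ($t{\left(p \right)} = - (-1 - 5) = \left(-1\right) \left(-6\right) = 6$)
$h = -66$ ($h = 6 - 3 \left(-5 + 3\right)^{2} \cdot 6 = 6 - 3 \left(-2\right)^{2} \cdot 6 = 6 - 3 \cdot 4 \cdot 6 = 6 - 72 = -66$)
$m = 0$
$m h = 0 \left(-66\right) = 0$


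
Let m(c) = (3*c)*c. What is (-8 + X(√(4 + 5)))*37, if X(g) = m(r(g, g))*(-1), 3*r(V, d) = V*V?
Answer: -1295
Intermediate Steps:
r(V, d) = V²/3 (r(V, d) = (V*V)/3 = V²/3)
m(c) = 3*c²
X(g) = -g⁴/3 (X(g) = (3*(g²/3)²)*(-1) = (3*(g⁴/9))*(-1) = (g⁴/3)*(-1) = -g⁴/3)
(-8 + X(√(4 + 5)))*37 = (-8 - (4 + 5)²/3)*37 = (-8 - (√9)⁴/3)*37 = (-8 - ⅓*3⁴)*37 = (-8 - ⅓*81)*37 = (-8 - 27)*37 = -35*37 = -1295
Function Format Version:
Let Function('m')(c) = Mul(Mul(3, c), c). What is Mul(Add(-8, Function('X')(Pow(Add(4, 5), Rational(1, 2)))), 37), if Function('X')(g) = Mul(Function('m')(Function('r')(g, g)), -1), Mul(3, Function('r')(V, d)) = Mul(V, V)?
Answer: -1295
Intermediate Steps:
Function('r')(V, d) = Mul(Rational(1, 3), Pow(V, 2)) (Function('r')(V, d) = Mul(Rational(1, 3), Mul(V, V)) = Mul(Rational(1, 3), Pow(V, 2)))
Function('m')(c) = Mul(3, Pow(c, 2))
Function('X')(g) = Mul(Rational(-1, 3), Pow(g, 4)) (Function('X')(g) = Mul(Mul(3, Pow(Mul(Rational(1, 3), Pow(g, 2)), 2)), -1) = Mul(Mul(3, Mul(Rational(1, 9), Pow(g, 4))), -1) = Mul(Mul(Rational(1, 3), Pow(g, 4)), -1) = Mul(Rational(-1, 3), Pow(g, 4)))
Mul(Add(-8, Function('X')(Pow(Add(4, 5), Rational(1, 2)))), 37) = Mul(Add(-8, Mul(Rational(-1, 3), Pow(Pow(Add(4, 5), Rational(1, 2)), 4))), 37) = Mul(Add(-8, Mul(Rational(-1, 3), Pow(Pow(9, Rational(1, 2)), 4))), 37) = Mul(Add(-8, Mul(Rational(-1, 3), Pow(3, 4))), 37) = Mul(Add(-8, Mul(Rational(-1, 3), 81)), 37) = Mul(Add(-8, -27), 37) = Mul(-35, 37) = -1295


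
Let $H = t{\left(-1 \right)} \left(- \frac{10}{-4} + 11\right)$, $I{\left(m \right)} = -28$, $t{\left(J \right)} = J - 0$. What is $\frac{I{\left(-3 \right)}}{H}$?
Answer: $\frac{56}{27} \approx 2.0741$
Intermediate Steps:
$t{\left(J \right)} = J$ ($t{\left(J \right)} = J + 0 = J$)
$H = - \frac{27}{2}$ ($H = - (- \frac{10}{-4} + 11) = - (\left(-10\right) \left(- \frac{1}{4}\right) + 11) = - (\frac{5}{2} + 11) = \left(-1\right) \frac{27}{2} = - \frac{27}{2} \approx -13.5$)
$\frac{I{\left(-3 \right)}}{H} = - \frac{28}{- \frac{27}{2}} = \left(-28\right) \left(- \frac{2}{27}\right) = \frac{56}{27}$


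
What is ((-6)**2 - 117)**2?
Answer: 6561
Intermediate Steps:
((-6)**2 - 117)**2 = (36 - 117)**2 = (-81)**2 = 6561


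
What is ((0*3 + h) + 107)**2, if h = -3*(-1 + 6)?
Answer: 8464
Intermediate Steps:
h = -15 (h = -3*5 = -15)
((0*3 + h) + 107)**2 = ((0*3 - 15) + 107)**2 = ((0 - 15) + 107)**2 = (-15 + 107)**2 = 92**2 = 8464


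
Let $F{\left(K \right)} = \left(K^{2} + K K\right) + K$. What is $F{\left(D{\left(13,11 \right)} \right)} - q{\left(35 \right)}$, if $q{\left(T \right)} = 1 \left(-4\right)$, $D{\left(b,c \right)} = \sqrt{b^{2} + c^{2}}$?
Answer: $584 + \sqrt{290} \approx 601.03$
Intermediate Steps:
$q{\left(T \right)} = -4$
$F{\left(K \right)} = K + 2 K^{2}$ ($F{\left(K \right)} = \left(K^{2} + K^{2}\right) + K = 2 K^{2} + K = K + 2 K^{2}$)
$F{\left(D{\left(13,11 \right)} \right)} - q{\left(35 \right)} = \sqrt{13^{2} + 11^{2}} \left(1 + 2 \sqrt{13^{2} + 11^{2}}\right) - -4 = \sqrt{169 + 121} \left(1 + 2 \sqrt{169 + 121}\right) + 4 = \sqrt{290} \left(1 + 2 \sqrt{290}\right) + 4 = 4 + \sqrt{290} \left(1 + 2 \sqrt{290}\right)$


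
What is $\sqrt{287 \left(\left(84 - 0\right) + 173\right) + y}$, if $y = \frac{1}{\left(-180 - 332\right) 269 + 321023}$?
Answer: $\frac{\sqrt{2478085329290270}}{183295} \approx 271.59$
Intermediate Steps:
$y = \frac{1}{183295}$ ($y = \frac{1}{\left(-512\right) 269 + 321023} = \frac{1}{-137728 + 321023} = \frac{1}{183295} \approx 5.4557 \cdot 10^{-6}$)
$\sqrt{287 \left(\left(84 - 0\right) + 173\right) + y} = \sqrt{287 \left(\left(84 - 0\right) + 173\right) + \frac{1}{183295}} = \sqrt{287 \left(\left(84 + 0\right) + 173\right) + \frac{1}{183295}} = \sqrt{287 \left(84 + 173\right) + \frac{1}{183295}} = \sqrt{287 \cdot 257 + \frac{1}{183295}} = \sqrt{73759 + \frac{1}{183295}} = \sqrt{\frac{13519655906}{183295}} = \frac{\sqrt{2478085329290270}}{183295}$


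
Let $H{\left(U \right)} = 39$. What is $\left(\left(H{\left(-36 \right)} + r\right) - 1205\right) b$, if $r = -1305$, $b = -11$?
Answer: $27181$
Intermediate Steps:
$\left(\left(H{\left(-36 \right)} + r\right) - 1205\right) b = \left(\left(39 - 1305\right) - 1205\right) \left(-11\right) = \left(-1266 - 1205\right) \left(-11\right) = \left(-2471\right) \left(-11\right) = 27181$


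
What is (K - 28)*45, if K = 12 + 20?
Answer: 180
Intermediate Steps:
K = 32
(K - 28)*45 = (32 - 28)*45 = 4*45 = 180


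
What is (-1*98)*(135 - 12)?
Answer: -12054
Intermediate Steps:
(-1*98)*(135 - 12) = -98*123 = -12054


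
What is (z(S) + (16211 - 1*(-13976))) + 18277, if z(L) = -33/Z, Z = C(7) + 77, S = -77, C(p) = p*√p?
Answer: 12891303/266 + 11*√7/266 ≈ 48464.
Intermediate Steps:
C(p) = p^(3/2)
Z = 77 + 7*√7 (Z = 7^(3/2) + 77 = 7*√7 + 77 = 77 + 7*√7 ≈ 95.520)
z(L) = -33/(77 + 7*√7)
(z(S) + (16211 - 1*(-13976))) + 18277 = ((-121/266 + 11*√7/266) + (16211 - 1*(-13976))) + 18277 = ((-121/266 + 11*√7/266) + (16211 + 13976)) + 18277 = ((-121/266 + 11*√7/266) + 30187) + 18277 = (8029621/266 + 11*√7/266) + 18277 = 12891303/266 + 11*√7/266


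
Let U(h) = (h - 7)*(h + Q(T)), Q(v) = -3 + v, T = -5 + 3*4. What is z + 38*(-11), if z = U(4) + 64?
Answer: -378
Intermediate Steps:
T = 7 (T = -5 + 12 = 7)
U(h) = (-7 + h)*(4 + h) (U(h) = (h - 7)*(h + (-3 + 7)) = (-7 + h)*(h + 4) = (-7 + h)*(4 + h))
z = 40 (z = (-28 + 4² - 3*4) + 64 = (-28 + 16 - 12) + 64 = -24 + 64 = 40)
z + 38*(-11) = 40 + 38*(-11) = 40 - 418 = -378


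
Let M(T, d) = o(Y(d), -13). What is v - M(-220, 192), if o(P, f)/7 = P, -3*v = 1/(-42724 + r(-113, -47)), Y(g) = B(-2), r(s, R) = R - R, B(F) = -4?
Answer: 3588817/128172 ≈ 28.000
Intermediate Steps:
r(s, R) = 0
Y(g) = -4
v = 1/128172 (v = -1/(3*(-42724 + 0)) = -1/3/(-42724) = -1/3*(-1/42724) = 1/128172 ≈ 7.8020e-6)
o(P, f) = 7*P
M(T, d) = -28 (M(T, d) = 7*(-4) = -28)
v - M(-220, 192) = 1/128172 - 1*(-28) = 1/128172 + 28 = 3588817/128172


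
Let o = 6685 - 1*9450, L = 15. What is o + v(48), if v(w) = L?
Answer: -2750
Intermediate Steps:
v(w) = 15
o = -2765 (o = 6685 - 9450 = -2765)
o + v(48) = -2765 + 15 = -2750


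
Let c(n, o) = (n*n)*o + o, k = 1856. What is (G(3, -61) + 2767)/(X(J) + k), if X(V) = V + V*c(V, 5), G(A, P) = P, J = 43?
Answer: 2706/399649 ≈ 0.0067709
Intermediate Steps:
c(n, o) = o + o*n² (c(n, o) = n²*o + o = o*n² + o = o + o*n²)
X(V) = V + V*(5 + 5*V²) (X(V) = V + V*(5*(1 + V²)) = V + V*(5 + 5*V²))
(G(3, -61) + 2767)/(X(J) + k) = (-61 + 2767)/(43*(6 + 5*43²) + 1856) = 2706/(43*(6 + 5*1849) + 1856) = 2706/(43*(6 + 9245) + 1856) = 2706/(43*9251 + 1856) = 2706/(397793 + 1856) = 2706/399649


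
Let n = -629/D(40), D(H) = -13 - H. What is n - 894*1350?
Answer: -63965071/53 ≈ -1.2069e+6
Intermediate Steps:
n = 629/53 (n = -629/(-13 - 1*40) = -629/(-13 - 40) = -629/(-53) = -629*(-1/53) = 629/53 ≈ 11.868)
n - 894*1350 = 629/53 - 894*1350 = 629/53 - 1206900 = -63965071/53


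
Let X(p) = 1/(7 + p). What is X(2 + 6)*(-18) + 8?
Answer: 34/5 ≈ 6.8000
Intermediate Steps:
X(2 + 6)*(-18) + 8 = -18/(7 + (2 + 6)) + 8 = -18/(7 + 8) + 8 = -18/15 + 8 = (1/15)*(-18) + 8 = -6/5 + 8 = 34/5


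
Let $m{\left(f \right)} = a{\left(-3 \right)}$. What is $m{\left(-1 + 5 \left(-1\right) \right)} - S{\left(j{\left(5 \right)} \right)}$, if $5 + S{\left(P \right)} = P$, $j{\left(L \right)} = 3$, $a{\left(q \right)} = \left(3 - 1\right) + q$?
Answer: $1$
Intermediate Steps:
$a{\left(q \right)} = 2 + q$
$S{\left(P \right)} = -5 + P$
$m{\left(f \right)} = -1$ ($m{\left(f \right)} = 2 - 3 = -1$)
$m{\left(-1 + 5 \left(-1\right) \right)} - S{\left(j{\left(5 \right)} \right)} = -1 - \left(-5 + 3\right) = -1 - -2 = -1 + 2 = 1$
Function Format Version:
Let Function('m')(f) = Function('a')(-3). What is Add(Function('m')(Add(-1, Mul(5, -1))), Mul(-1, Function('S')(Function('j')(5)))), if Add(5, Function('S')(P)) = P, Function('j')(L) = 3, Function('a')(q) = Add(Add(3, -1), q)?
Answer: 1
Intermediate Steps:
Function('a')(q) = Add(2, q)
Function('S')(P) = Add(-5, P)
Function('m')(f) = -1 (Function('m')(f) = Add(2, -3) = -1)
Add(Function('m')(Add(-1, Mul(5, -1))), Mul(-1, Function('S')(Function('j')(5)))) = Add(-1, Mul(-1, Add(-5, 3))) = Add(-1, Mul(-1, -2)) = Add(-1, 2) = 1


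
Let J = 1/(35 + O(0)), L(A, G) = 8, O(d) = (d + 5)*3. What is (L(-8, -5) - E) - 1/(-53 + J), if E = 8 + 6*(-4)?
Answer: 63626/2649 ≈ 24.019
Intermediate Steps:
O(d) = 15 + 3*d (O(d) = (5 + d)*3 = 15 + 3*d)
E = -16 (E = 8 - 24 = -16)
J = 1/50 (J = 1/(35 + (15 + 3*0)) = 1/(35 + (15 + 0)) = 1/(35 + 15) = 1/50 ≈ 0.020000)
(L(-8, -5) - E) - 1/(-53 + J) = (8 - 1*(-16)) - 1/(-53 + 1/50) = (8 + 16) - 1/(-2649/50) = 24 - 1*(-50/2649) = 24 + 50/2649 = 63626/2649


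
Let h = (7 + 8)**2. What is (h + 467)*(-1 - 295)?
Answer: -204832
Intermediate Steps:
h = 225 (h = 15**2 = 225)
(h + 467)*(-1 - 295) = (225 + 467)*(-1 - 295) = 692*(-296) = -204832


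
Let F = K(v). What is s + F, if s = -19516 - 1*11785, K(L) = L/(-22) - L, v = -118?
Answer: -342954/11 ≈ -31178.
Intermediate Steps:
K(L) = -23*L/22 (K(L) = L*(-1/22) - L = -L/22 - L = -23*L/22)
F = 1357/11 (F = -23/22*(-118) = 1357/11 ≈ 123.36)
s = -31301 (s = -19516 - 11785 = -31301)
s + F = -31301 + 1357/11 = -342954/11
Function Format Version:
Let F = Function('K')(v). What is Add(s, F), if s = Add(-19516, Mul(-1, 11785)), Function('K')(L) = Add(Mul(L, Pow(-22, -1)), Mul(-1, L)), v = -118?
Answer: Rational(-342954, 11) ≈ -31178.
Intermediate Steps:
Function('K')(L) = Mul(Rational(-23, 22), L) (Function('K')(L) = Add(Mul(L, Rational(-1, 22)), Mul(-1, L)) = Add(Mul(Rational(-1, 22), L), Mul(-1, L)) = Mul(Rational(-23, 22), L))
F = Rational(1357, 11) (F = Mul(Rational(-23, 22), -118) = Rational(1357, 11) ≈ 123.36)
s = -31301 (s = Add(-19516, -11785) = -31301)
Add(s, F) = Add(-31301, Rational(1357, 11)) = Rational(-342954, 11)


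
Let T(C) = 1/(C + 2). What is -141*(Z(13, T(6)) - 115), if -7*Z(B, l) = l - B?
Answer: 893517/56 ≈ 15956.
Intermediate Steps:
T(C) = 1/(2 + C)
Z(B, l) = -l/7 + B/7 (Z(B, l) = -(l - B)/7 = -l/7 + B/7)
-141*(Z(13, T(6)) - 115) = -141*((-1/(7*(2 + 6)) + (1/7)*13) - 115) = -141*((-1/7/8 + 13/7) - 115) = -141*((-1/7*1/8 + 13/7) - 115) = -141*((-1/56 + 13/7) - 115) = -141*(103/56 - 115) = -141*(-6337/56) = 893517/56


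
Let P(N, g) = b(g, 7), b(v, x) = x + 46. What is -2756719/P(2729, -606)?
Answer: -2756719/53 ≈ -52014.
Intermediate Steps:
b(v, x) = 46 + x
P(N, g) = 53 (P(N, g) = 46 + 7 = 53)
-2756719/P(2729, -606) = -2756719/53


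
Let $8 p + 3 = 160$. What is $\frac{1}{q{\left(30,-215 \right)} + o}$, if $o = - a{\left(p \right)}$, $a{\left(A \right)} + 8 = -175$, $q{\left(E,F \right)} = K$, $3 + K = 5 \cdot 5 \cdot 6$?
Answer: $\frac{1}{330} \approx 0.0030303$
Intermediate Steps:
$p = \frac{157}{8}$ ($p = - \frac{3}{8} + \frac{1}{8} \cdot 160 = - \frac{3}{8} + 20 = \frac{157}{8} \approx 19.625$)
$K = 147$ ($K = -3 + 5 \cdot 5 \cdot 6 = -3 + 25 \cdot 6 = -3 + 150 = 147$)
$q{\left(E,F \right)} = 147$
$a{\left(A \right)} = -183$ ($a{\left(A \right)} = -8 - 175 = -183$)
$o = 183$ ($o = \left(-1\right) \left(-183\right) = 183$)
$\frac{1}{q{\left(30,-215 \right)} + o} = \frac{1}{147 + 183} = \frac{1}{330}$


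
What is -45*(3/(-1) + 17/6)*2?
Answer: 15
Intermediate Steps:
-45*(3/(-1) + 17/6)*2 = -45*(3*(-1) + 17*(1/6))*2 = -45*(-3 + 17/6)*2 = -45*(-1/6)*2 = (15/2)*2 = 15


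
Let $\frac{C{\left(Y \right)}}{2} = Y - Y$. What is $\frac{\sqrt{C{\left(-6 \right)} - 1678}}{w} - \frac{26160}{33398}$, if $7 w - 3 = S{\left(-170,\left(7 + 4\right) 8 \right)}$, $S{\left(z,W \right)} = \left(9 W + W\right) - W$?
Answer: $- \frac{13080}{16699} + \frac{7 i \sqrt{1678}}{795} \approx -0.78328 + 0.36068 i$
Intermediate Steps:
$C{\left(Y \right)} = 0$ ($C{\left(Y \right)} = 2 \left(Y - Y\right) = 2 \cdot 0 = 0$)
$S{\left(z,W \right)} = 9 W$ ($S{\left(z,W \right)} = 10 W - W = 9 W$)
$w = \frac{795}{7}$ ($w = \frac{3}{7} + \frac{9 \left(7 + 4\right) 8}{7} = \frac{3}{7} + \frac{9 \cdot 11 \cdot 8}{7} = \frac{3}{7} + \frac{9 \cdot 88}{7} = \frac{3}{7} + \frac{1}{7} \cdot 792 = \frac{3}{7} + \frac{792}{7} = \frac{795}{7} \approx 113.57$)
$\frac{\sqrt{C{\left(-6 \right)} - 1678}}{w} - \frac{26160}{33398} = \frac{\sqrt{0 - 1678}}{\frac{795}{7}} - \frac{26160}{33398} = \sqrt{-1678} \cdot \frac{7}{795} - \frac{13080}{16699} = i \sqrt{1678} \cdot \frac{7}{795} - \frac{13080}{16699} = \frac{7 i \sqrt{1678}}{795} - \frac{13080}{16699} = - \frac{13080}{16699} + \frac{7 i \sqrt{1678}}{795}$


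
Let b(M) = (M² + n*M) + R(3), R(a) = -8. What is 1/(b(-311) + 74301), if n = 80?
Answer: 1/146134 ≈ 6.8430e-6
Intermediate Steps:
b(M) = -8 + M² + 80*M (b(M) = (M² + 80*M) - 8 = -8 + M² + 80*M)
1/(b(-311) + 74301) = 1/((-8 + (-311)² + 80*(-311)) + 74301) = 1/((-8 + 96721 - 24880) + 74301) = 1/(71833 + 74301) = 1/146134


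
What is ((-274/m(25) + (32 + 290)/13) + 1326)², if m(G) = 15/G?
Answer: 1215916900/1521 ≈ 7.9942e+5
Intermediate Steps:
((-274/m(25) + (32 + 290)/13) + 1326)² = ((-274/(15/25) + (32 + 290)/13) + 1326)² = ((-274/(15*(1/25)) + 322*(1/13)) + 1326)² = ((-274/⅗ + 322/13) + 1326)² = ((-274*5/3 + 322/13) + 1326)² = ((-1370/3 + 322/13) + 1326)² = (-16844/39 + 1326)² = (34870/39)² = 1215916900/1521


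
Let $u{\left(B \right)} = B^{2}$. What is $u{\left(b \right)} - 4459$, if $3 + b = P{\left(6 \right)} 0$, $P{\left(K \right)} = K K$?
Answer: $-4450$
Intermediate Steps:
$P{\left(K \right)} = K^{2}$
$b = -3$ ($b = -3 + 6^{2} \cdot 0 = -3 + 36 \cdot 0 = -3 + 0 = -3$)
$u{\left(b \right)} - 4459 = \left(-3\right)^{2} - 4459 = 9 - 4459 = -4450$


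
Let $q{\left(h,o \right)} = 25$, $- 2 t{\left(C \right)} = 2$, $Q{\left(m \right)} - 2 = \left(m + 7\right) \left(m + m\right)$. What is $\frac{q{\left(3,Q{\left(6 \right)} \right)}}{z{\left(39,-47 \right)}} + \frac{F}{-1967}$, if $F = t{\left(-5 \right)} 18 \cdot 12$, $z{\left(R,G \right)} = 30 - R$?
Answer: $- \frac{47231}{17703} \approx -2.668$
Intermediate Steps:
$Q{\left(m \right)} = 2 + 2 m \left(7 + m\right)$ ($Q{\left(m \right)} = 2 + \left(m + 7\right) \left(m + m\right) = 2 + \left(7 + m\right) 2 m = 2 + 2 m \left(7 + m\right)$)
$t{\left(C \right)} = -1$ ($t{\left(C \right)} = \left(- \frac{1}{2}\right) 2 = -1$)
$F = -216$ ($F = \left(-1\right) 18 \cdot 12 = \left(-18\right) 12 = -216$)
$\frac{q{\left(3,Q{\left(6 \right)} \right)}}{z{\left(39,-47 \right)}} + \frac{F}{-1967} = \frac{25}{30 - 39} - \frac{216}{-1967} = \frac{25}{30 - 39} - - \frac{216}{1967} = \frac{25}{-9} + \frac{216}{1967} = 25 \left(- \frac{1}{9}\right) + \frac{216}{1967} = - \frac{25}{9} + \frac{216}{1967} = - \frac{47231}{17703}$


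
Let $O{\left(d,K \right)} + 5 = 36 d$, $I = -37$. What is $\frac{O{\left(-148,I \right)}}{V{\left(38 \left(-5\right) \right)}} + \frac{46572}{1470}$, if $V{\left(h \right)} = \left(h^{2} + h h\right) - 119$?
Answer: $\frac{558186137}{17659845} \approx 31.608$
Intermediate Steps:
$V{\left(h \right)} = -119 + 2 h^{2}$ ($V{\left(h \right)} = \left(h^{2} + h^{2}\right) - 119 = 2 h^{2} - 119 = -119 + 2 h^{2}$)
$O{\left(d,K \right)} = -5 + 36 d$
$\frac{O{\left(-148,I \right)}}{V{\left(38 \left(-5\right) \right)}} + \frac{46572}{1470} = \frac{-5 + 36 \left(-148\right)}{-119 + 2 \left(38 \left(-5\right)\right)^{2}} + \frac{46572}{1470} = \frac{-5 - 5328}{-119 + 2 \left(-190\right)^{2}} + 46572 \cdot \frac{1}{1470} = - \frac{5333}{-119 + 2 \cdot 36100} + \frac{7762}{245} = - \frac{5333}{-119 + 72200} + \frac{7762}{245} = - \frac{5333}{72081} + \frac{7762}{245} = \frac{558186137}{17659845}$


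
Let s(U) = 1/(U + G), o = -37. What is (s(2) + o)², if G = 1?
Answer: 12100/9 ≈ 1344.4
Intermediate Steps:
s(U) = 1/(1 + U) (s(U) = 1/(U + 1) = 1/(1 + U))
(s(2) + o)² = (1/(1 + 2) - 37)² = (1/3 - 37)² = (⅓ - 37)² = (-110/3)² = 12100/9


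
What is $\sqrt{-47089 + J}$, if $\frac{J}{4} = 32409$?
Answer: $\sqrt{82547} \approx 287.31$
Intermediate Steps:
$J = 129636$ ($J = 4 \cdot 32409 = 129636$)
$\sqrt{-47089 + J} = \sqrt{-47089 + 129636} = \sqrt{82547}$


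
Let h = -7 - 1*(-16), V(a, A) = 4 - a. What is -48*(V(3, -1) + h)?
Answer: -480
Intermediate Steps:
h = 9 (h = -7 + 16 = 9)
-48*(V(3, -1) + h) = -48*((4 - 1*3) + 9) = -48*((4 - 3) + 9) = -48*(1 + 9) = -48*10 = -480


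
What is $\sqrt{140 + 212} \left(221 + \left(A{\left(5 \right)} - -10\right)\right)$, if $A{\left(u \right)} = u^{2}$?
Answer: $1024 \sqrt{22} \approx 4803.0$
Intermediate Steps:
$\sqrt{140 + 212} \left(221 + \left(A{\left(5 \right)} - -10\right)\right) = \sqrt{140 + 212} \left(221 - \left(-10 - 5^{2}\right)\right) = \sqrt{352} \left(221 + \left(25 + 10\right)\right) = 4 \sqrt{22} \left(221 + 35\right) = 4 \sqrt{22} \cdot 256 = 1024 \sqrt{22}$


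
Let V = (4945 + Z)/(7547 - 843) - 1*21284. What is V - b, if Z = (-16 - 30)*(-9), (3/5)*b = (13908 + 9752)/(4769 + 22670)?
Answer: -11745994774109/551853168 ≈ -21285.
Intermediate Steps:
b = 118300/82317 (b = 5*((13908 + 9752)/(4769 + 22670))/3 = 5*(23660/27439)/3 = 5*(23660*(1/27439))/3 = (5/3)*(23660/27439) = 118300/82317 ≈ 1.4371)
Z = 414 (Z = -46*(-9) = 414)
V = -142682577/6704 (V = (4945 + 414)/(7547 - 843) - 1*21284 = 5359/6704 - 21284 = -142682577/6704 ≈ -21283.)
V - b = -142682577/6704 - 1*118300/82317 = -142682577/6704 - 118300/82317 = -11745994774109/551853168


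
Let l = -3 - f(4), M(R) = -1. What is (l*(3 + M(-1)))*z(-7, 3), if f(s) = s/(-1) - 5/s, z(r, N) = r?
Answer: -63/2 ≈ -31.500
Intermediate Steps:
f(s) = -s - 5/s (f(s) = s*(-1) - 5/s = -s - 5/s)
l = 9/4 (l = -3 - (-1*4 - 5/4) = -3 - (-4 - 5*¼) = -3 - (-4 - 5/4) = -3 - 1*(-21/4) = -3 + 21/4 = 9/4 ≈ 2.2500)
(l*(3 + M(-1)))*z(-7, 3) = (9*(3 - 1)/4)*(-7) = ((9/4)*2)*(-7) = (9/2)*(-7) = -63/2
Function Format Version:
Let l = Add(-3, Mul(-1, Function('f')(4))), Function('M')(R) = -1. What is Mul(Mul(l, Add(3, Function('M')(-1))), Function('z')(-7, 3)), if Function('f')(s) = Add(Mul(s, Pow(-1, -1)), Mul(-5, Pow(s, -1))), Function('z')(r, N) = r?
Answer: Rational(-63, 2) ≈ -31.500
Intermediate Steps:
Function('f')(s) = Add(Mul(-1, s), Mul(-5, Pow(s, -1))) (Function('f')(s) = Add(Mul(s, -1), Mul(-5, Pow(s, -1))) = Add(Mul(-1, s), Mul(-5, Pow(s, -1))))
l = Rational(9, 4) (l = Add(-3, Mul(-1, Add(Mul(-1, 4), Mul(-5, Pow(4, -1))))) = Add(-3, Mul(-1, Add(-4, Mul(-5, Rational(1, 4))))) = Add(-3, Mul(-1, Add(-4, Rational(-5, 4)))) = Add(-3, Mul(-1, Rational(-21, 4))) = Add(-3, Rational(21, 4)) = Rational(9, 4) ≈ 2.2500)
Mul(Mul(l, Add(3, Function('M')(-1))), Function('z')(-7, 3)) = Mul(Mul(Rational(9, 4), Add(3, -1)), -7) = Mul(Mul(Rational(9, 4), 2), -7) = Mul(Rational(9, 2), -7) = Rational(-63, 2)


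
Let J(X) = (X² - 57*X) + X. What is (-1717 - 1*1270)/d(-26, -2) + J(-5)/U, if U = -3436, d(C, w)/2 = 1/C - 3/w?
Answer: -66717453/65284 ≈ -1022.0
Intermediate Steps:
d(C, w) = -6/w + 2/C (d(C, w) = 2*(1/C - 3/w) = -6/w + 2/C)
J(X) = X² - 56*X
(-1717 - 1*1270)/d(-26, -2) + J(-5)/U = (-1717 - 1*1270)/(-6/(-2) + 2/(-26)) - 5*(-56 - 5)/(-3436) = (-1717 - 1270)/(-6*(-½) + 2*(-1/26)) - 5*(-61)*(-1/3436) = -2987/(3 - 1/13) + 305*(-1/3436) = -2987/38/13 - 305/3436 = -2987*13/38 - 305/3436 = -38831/38 - 305/3436 = -66717453/65284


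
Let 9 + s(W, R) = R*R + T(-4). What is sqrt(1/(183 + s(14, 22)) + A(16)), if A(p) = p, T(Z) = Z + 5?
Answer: sqrt(6949155)/659 ≈ 4.0002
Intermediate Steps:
T(Z) = 5 + Z
s(W, R) = -8 + R**2 (s(W, R) = -9 + (R*R + (5 - 4)) = -9 + (R**2 + 1) = -9 + (1 + R**2) = -8 + R**2)
sqrt(1/(183 + s(14, 22)) + A(16)) = sqrt(1/(183 + (-8 + 22**2)) + 16) = sqrt(1/(183 + (-8 + 484)) + 16) = sqrt(1/(183 + 476) + 16) = sqrt(1/659 + 16) = sqrt(10545/659) = sqrt(6949155)/659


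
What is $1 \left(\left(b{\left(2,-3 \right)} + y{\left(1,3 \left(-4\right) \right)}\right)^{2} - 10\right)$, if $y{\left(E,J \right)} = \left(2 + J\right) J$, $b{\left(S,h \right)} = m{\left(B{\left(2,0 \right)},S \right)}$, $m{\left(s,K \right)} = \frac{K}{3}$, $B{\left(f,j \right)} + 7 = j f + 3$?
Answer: $\frac{130954}{9} \approx 14550.0$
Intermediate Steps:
$B{\left(f,j \right)} = -4 + f j$ ($B{\left(f,j \right)} = -7 + \left(j f + 3\right) = -7 + \left(f j + 3\right) = -7 + \left(3 + f j\right) = -4 + f j$)
$m{\left(s,K \right)} = \frac{K}{3}$ ($m{\left(s,K \right)} = K \frac{1}{3} = \frac{K}{3}$)
$b{\left(S,h \right)} = \frac{S}{3}$
$y{\left(E,J \right)} = J \left(2 + J\right)$
$1 \left(\left(b{\left(2,-3 \right)} + y{\left(1,3 \left(-4\right) \right)}\right)^{2} - 10\right) = 1 \left(\left(\frac{1}{3} \cdot 2 + 3 \left(-4\right) \left(2 + 3 \left(-4\right)\right)\right)^{2} - 10\right) = 1 \left(\left(\frac{2}{3} - 12 \left(2 - 12\right)\right)^{2} - 10\right) = 1 \left(\left(\frac{2}{3} - -120\right)^{2} - 10\right) = 1 \left(\left(\frac{2}{3} + 120\right)^{2} - 10\right) = 1 \left(\left(\frac{362}{3}\right)^{2} - 10\right) = 1 \left(\frac{131044}{9} - 10\right) = 1 \cdot \frac{130954}{9} = \frac{130954}{9}$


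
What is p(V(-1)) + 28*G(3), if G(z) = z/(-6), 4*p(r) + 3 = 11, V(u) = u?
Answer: -12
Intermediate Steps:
p(r) = 2 (p(r) = -3/4 + (1/4)*11 = -3/4 + 11/4 = 2)
G(z) = -z/6 (G(z) = z*(-1/6) = -z/6)
p(V(-1)) + 28*G(3) = 2 + 28*(-1/6*3) = 2 + 28*(-1/2) = 2 - 14 = -12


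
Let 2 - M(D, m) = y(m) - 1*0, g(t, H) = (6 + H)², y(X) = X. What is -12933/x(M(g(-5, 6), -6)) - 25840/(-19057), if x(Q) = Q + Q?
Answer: -761767/944 ≈ -806.96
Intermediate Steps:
M(D, m) = 2 - m (M(D, m) = 2 - (m - 1*0) = 2 - (m + 0) = 2 - m)
x(Q) = 2*Q
-12933/x(M(g(-5, 6), -6)) - 25840/(-19057) = -12933*1/(2*(2 - 1*(-6))) - 25840/(-19057) = -12933*1/(2*(2 + 6)) - 25840*(-1/19057) = -12933/(2*8) + 80/59 = -12933/16 + 80/59 = -761767/944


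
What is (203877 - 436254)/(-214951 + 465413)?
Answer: -232377/250462 ≈ -0.92779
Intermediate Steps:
(203877 - 436254)/(-214951 + 465413) = -232377/250462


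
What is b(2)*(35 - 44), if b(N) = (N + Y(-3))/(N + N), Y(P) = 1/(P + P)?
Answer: -33/8 ≈ -4.1250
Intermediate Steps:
Y(P) = 1/(2*P)
b(N) = (-1/6 + N)/(2*N) (b(N) = (N + (1/2)/(-3))/(N + N) = (N + (1/2)*(-1/3))/((2*N)) = (N - 1/6)*(1/(2*N)) = (-1/6 + N)*(1/(2*N)) = (-1/6 + N)/(2*N))
b(2)*(35 - 44) = ((1/12)*(-1 + 6*2)/2)*(35 - 44) = ((1/12)*(1/2)*(-1 + 12))*(-9) = ((1/12)*(1/2)*11)*(-9) = (11/24)*(-9) = -33/8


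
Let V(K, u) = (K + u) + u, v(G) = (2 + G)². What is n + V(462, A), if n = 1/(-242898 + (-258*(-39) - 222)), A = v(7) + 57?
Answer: 171996803/233058 ≈ 738.00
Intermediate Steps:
A = 138 (A = (2 + 7)² + 57 = 9² + 57 = 81 + 57 = 138)
V(K, u) = K + 2*u
n = -1/233058 (n = 1/(-242898 + (10062 - 222)) = 1/(-242898 + 9840) = 1/(-233058) = -1/233058 ≈ -4.2908e-6)
n + V(462, A) = -1/233058 + (462 + 2*138) = -1/233058 + (462 + 276) = -1/233058 + 738 = 171996803/233058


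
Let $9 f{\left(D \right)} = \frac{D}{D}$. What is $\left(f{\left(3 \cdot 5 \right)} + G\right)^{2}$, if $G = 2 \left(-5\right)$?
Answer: $\frac{7921}{81} \approx 97.79$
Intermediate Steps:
$f{\left(D \right)} = \frac{1}{9}$ ($f{\left(D \right)} = \frac{D \frac{1}{D}}{9} = \frac{1}{9} \cdot 1 = \frac{1}{9}$)
$G = -10$
$\left(f{\left(3 \cdot 5 \right)} + G\right)^{2} = \left(\frac{1}{9} - 10\right)^{2} = \left(- \frac{89}{9}\right)^{2} = \frac{7921}{81}$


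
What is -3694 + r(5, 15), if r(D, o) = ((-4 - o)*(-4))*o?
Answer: -2554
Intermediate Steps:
r(D, o) = o*(16 + 4*o) (r(D, o) = (16 + 4*o)*o = o*(16 + 4*o))
-3694 + r(5, 15) = -3694 + 4*15*(4 + 15) = -3694 + 4*15*19 = -3694 + 1140 = -2554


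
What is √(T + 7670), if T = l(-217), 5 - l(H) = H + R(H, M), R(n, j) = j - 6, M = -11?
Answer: √7909 ≈ 88.933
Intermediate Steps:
R(n, j) = -6 + j
l(H) = 22 - H (l(H) = 5 - (H + (-6 - 11)) = 5 - (H - 17) = 5 - (-17 + H) = 5 + (17 - H) = 22 - H)
T = 239 (T = 22 - 1*(-217) = 22 + 217 = 239)
√(T + 7670) = √(239 + 7670) = √7909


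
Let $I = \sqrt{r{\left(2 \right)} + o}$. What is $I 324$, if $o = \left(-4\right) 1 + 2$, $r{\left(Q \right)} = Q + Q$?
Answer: $324 \sqrt{2} \approx 458.21$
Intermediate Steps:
$r{\left(Q \right)} = 2 Q$
$o = -2$ ($o = -4 + 2 = -2$)
$I = \sqrt{2}$ ($I = \sqrt{2 \cdot 2 - 2} = \sqrt{4 - 2} = \sqrt{2} \approx 1.4142$)
$I 324 = \sqrt{2} \cdot 324 = 324 \sqrt{2}$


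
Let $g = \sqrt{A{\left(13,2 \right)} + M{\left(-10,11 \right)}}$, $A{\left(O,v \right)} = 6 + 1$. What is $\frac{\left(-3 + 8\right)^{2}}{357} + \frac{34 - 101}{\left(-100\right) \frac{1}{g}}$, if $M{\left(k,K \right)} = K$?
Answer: $\frac{25}{357} + \frac{201 \sqrt{2}}{100} \approx 2.9126$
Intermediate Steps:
$A{\left(O,v \right)} = 7$
$g = 3 \sqrt{2}$ ($g = \sqrt{7 + 11} = \sqrt{18} = 3 \sqrt{2} \approx 4.2426$)
$\frac{\left(-3 + 8\right)^{2}}{357} + \frac{34 - 101}{\left(-100\right) \frac{1}{g}} = \frac{\left(-3 + 8\right)^{2}}{357} + \frac{34 - 101}{\left(-100\right) \frac{1}{3 \sqrt{2}}} = 5^{2} \cdot \frac{1}{357} - \frac{67}{\left(-100\right) \frac{\sqrt{2}}{6}} = 25 \cdot \frac{1}{357} - \frac{67}{\left(- \frac{50}{3}\right) \sqrt{2}} = \frac{25}{357} - 67 \left(- \frac{3 \sqrt{2}}{100}\right) = \frac{25}{357} + \frac{201 \sqrt{2}}{100}$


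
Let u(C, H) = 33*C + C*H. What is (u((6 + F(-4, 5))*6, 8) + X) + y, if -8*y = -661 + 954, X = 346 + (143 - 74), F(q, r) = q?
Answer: 6963/8 ≈ 870.38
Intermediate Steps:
X = 415 (X = 346 + 69 = 415)
y = -293/8 (y = -(-661 + 954)/8 = -1/8*293 = -293/8 ≈ -36.625)
(u((6 + F(-4, 5))*6, 8) + X) + y = (((6 - 4)*6)*(33 + 8) + 415) - 293/8 = ((2*6)*41 + 415) - 293/8 = (12*41 + 415) - 293/8 = (492 + 415) - 293/8 = 907 - 293/8 = 6963/8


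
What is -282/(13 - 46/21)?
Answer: -5922/227 ≈ -26.088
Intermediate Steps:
-282/(13 - 46/21) = -282/(227/21) = (21/227)*(-282) = -5922/227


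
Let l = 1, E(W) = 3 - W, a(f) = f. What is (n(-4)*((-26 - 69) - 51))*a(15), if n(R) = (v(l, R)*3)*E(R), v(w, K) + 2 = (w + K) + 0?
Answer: 229950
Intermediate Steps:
v(w, K) = -2 + K + w (v(w, K) = -2 + ((w + K) + 0) = -2 + ((K + w) + 0) = -2 + (K + w) = -2 + K + w)
n(R) = (-3 + 3*R)*(3 - R) (n(R) = ((-2 + R + 1)*3)*(3 - R) = ((-1 + R)*3)*(3 - R) = (-3 + 3*R)*(3 - R))
(n(-4)*((-26 - 69) - 51))*a(15) = ((-3*(-1 - 4)*(-3 - 4))*((-26 - 69) - 51))*15 = ((-3*(-5)*(-7))*(-95 - 51))*15 = -105*(-146)*15 = 15330*15 = 229950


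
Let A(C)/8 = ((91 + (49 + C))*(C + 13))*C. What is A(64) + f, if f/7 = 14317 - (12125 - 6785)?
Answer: 8105335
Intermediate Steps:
A(C) = 8*C*(13 + C)*(140 + C) (A(C) = 8*(((91 + (49 + C))*(C + 13))*C) = 8*(((140 + C)*(13 + C))*C) = 8*(((13 + C)*(140 + C))*C) = 8*(C*(13 + C)*(140 + C)) = 8*C*(13 + C)*(140 + C))
f = 62839 (f = 7*(14317 - (12125 - 6785)) = 7*(14317 - 1*5340) = 7*(14317 - 5340) = 7*8977 = 62839)
A(64) + f = 8*64*(1820 + 64**2 + 153*64) + 62839 = 8*64*(1820 + 4096 + 9792) + 62839 = 8*64*15708 + 62839 = 8042496 + 62839 = 8105335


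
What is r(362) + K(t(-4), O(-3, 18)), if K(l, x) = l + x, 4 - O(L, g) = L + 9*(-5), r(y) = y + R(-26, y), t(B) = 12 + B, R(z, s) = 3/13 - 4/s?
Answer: 993483/2353 ≈ 422.22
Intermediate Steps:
R(z, s) = 3/13 - 4/s (R(z, s) = 3*(1/13) - 4/s = 3/13 - 4/s)
r(y) = 3/13 + y - 4/y (r(y) = y + (3/13 - 4/y) = 3/13 + y - 4/y)
O(L, g) = 49 - L (O(L, g) = 4 - (L + 9*(-5)) = 4 - (L - 45) = 4 - (-45 + L) = 4 + (45 - L) = 49 - L)
r(362) + K(t(-4), O(-3, 18)) = (3/13 + 362 - 4/362) + ((12 - 4) + (49 - 1*(-3))) = (3/13 + 362 - 4*1/362) + (8 + (49 + 3)) = (3/13 + 362 - 2/181) + (8 + 52) = 852303/2353 + 60 = 993483/2353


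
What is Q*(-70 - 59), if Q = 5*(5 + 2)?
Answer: -4515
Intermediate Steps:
Q = 35 (Q = 5*7 = 35)
Q*(-70 - 59) = 35*(-70 - 59) = 35*(-129) = -4515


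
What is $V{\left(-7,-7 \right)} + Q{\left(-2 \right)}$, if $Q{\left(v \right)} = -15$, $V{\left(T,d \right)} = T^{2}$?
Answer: $34$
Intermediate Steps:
$V{\left(-7,-7 \right)} + Q{\left(-2 \right)} = \left(-7\right)^{2} - 15 = 49 - 15 = 34$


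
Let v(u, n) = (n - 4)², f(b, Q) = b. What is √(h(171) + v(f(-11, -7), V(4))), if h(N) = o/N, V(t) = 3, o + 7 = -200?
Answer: 2*I*√19/19 ≈ 0.45883*I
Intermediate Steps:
o = -207 (o = -7 - 200 = -207)
v(u, n) = (-4 + n)²
h(N) = -207/N
√(h(171) + v(f(-11, -7), V(4))) = √(-207/171 + (-4 + 3)²) = √(-207*1/171 + (-1)²) = √(-23/19 + 1) = √(-4/19) = 2*I*√19/19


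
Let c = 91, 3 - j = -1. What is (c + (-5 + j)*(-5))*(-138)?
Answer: -13248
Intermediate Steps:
j = 4 (j = 3 - 1*(-1) = 3 + 1 = 4)
(c + (-5 + j)*(-5))*(-138) = (91 + (-5 + 4)*(-5))*(-138) = (91 - 1*(-5))*(-138) = (91 + 5)*(-138) = 96*(-138) = -13248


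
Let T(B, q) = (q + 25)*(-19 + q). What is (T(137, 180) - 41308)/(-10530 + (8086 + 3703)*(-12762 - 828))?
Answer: 8303/160223040 ≈ 5.1822e-5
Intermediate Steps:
T(B, q) = (-19 + q)*(25 + q) (T(B, q) = (25 + q)*(-19 + q) = (-19 + q)*(25 + q))
(T(137, 180) - 41308)/(-10530 + (8086 + 3703)*(-12762 - 828)) = ((-475 + 180² + 6*180) - 41308)/(-10530 + (8086 + 3703)*(-12762 - 828)) = ((-475 + 32400 + 1080) - 41308)/(-10530 + 11789*(-13590)) = (33005 - 41308)/(-10530 - 160212510) = -8303/(-160223040) = -8303*(-1/160223040) = 8303/160223040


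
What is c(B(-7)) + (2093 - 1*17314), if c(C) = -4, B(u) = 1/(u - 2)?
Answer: -15225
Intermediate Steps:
B(u) = 1/(-2 + u)
c(B(-7)) + (2093 - 1*17314) = -4 + (2093 - 1*17314) = -4 + (2093 - 17314) = -4 - 15221 = -15225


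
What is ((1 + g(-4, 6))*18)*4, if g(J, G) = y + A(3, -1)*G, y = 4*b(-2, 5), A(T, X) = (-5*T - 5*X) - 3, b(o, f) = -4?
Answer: -6696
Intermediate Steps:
A(T, X) = -3 - 5*T - 5*X
y = -16 (y = 4*(-4) = -16)
g(J, G) = -16 - 13*G (g(J, G) = -16 + (-3 - 5*3 - 5*(-1))*G = -16 + (-3 - 15 + 5)*G = -16 - 13*G)
((1 + g(-4, 6))*18)*4 = ((1 + (-16 - 13*6))*18)*4 = ((1 + (-16 - 78))*18)*4 = ((1 - 94)*18)*4 = -93*18*4 = -1674*4 = -6696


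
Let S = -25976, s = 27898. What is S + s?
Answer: 1922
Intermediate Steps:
S + s = -25976 + 27898 = 1922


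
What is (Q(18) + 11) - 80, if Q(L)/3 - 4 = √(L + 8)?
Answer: -57 + 3*√26 ≈ -41.703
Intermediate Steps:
Q(L) = 12 + 3*√(8 + L) (Q(L) = 12 + 3*√(L + 8) = 12 + 3*√(8 + L))
(Q(18) + 11) - 80 = ((12 + 3*√(8 + 18)) + 11) - 80 = ((12 + 3*√26) + 11) - 80 = (23 + 3*√26) - 80 = -57 + 3*√26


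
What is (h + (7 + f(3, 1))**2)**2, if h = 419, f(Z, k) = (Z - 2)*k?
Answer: 233289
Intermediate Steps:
f(Z, k) = k*(-2 + Z) (f(Z, k) = (-2 + Z)*k = k*(-2 + Z))
(h + (7 + f(3, 1))**2)**2 = (419 + (7 + 1*(-2 + 3))**2)**2 = (419 + (7 + 1*1)**2)**2 = (419 + (7 + 1)**2)**2 = (419 + 8**2)**2 = (419 + 64)**2 = 483**2 = 233289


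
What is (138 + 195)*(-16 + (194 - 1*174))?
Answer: 1332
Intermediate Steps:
(138 + 195)*(-16 + (194 - 1*174)) = 333*(-16 + (194 - 174)) = 333*(-16 + 20) = 333*4 = 1332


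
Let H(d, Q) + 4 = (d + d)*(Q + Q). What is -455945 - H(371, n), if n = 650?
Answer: -1420541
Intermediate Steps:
H(d, Q) = -4 + 4*Q*d (H(d, Q) = -4 + (d + d)*(Q + Q) = -4 + (2*d)*(2*Q) = -4 + 4*Q*d)
-455945 - H(371, n) = -455945 - (-4 + 4*650*371) = -455945 - (-4 + 964600) = -455945 - 1*964596 = -455945 - 964596 = -1420541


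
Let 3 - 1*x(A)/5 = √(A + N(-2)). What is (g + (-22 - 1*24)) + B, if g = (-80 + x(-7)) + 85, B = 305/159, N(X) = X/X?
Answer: -3829/159 - 5*I*√6 ≈ -24.082 - 12.247*I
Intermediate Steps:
N(X) = 1
x(A) = 15 - 5*√(1 + A) (x(A) = 15 - 5*√(A + 1) = 15 - 5*√(1 + A))
B = 305/159 (B = 305*(1/159) = 305/159 ≈ 1.9182)
g = 20 - 5*I*√6 (g = (-80 + (15 - 5*√(1 - 7))) + 85 = (-80 + (15 - 5*I*√6)) + 85 = (-65 - 5*I*√6) + 85 = 20 - 5*I*√6 ≈ 20.0 - 12.247*I)
(g + (-22 - 1*24)) + B = ((20 - 5*I*√6) + (-22 - 1*24)) + 305/159 = ((20 - 5*I*√6) + (-22 - 24)) + 305/159 = ((20 - 5*I*√6) - 46) + 305/159 = (-26 - 5*I*√6) + 305/159 = -3829/159 - 5*I*√6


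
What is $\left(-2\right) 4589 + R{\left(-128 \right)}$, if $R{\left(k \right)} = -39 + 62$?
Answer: $-9155$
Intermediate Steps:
$R{\left(k \right)} = 23$
$\left(-2\right) 4589 + R{\left(-128 \right)} = \left(-2\right) 4589 + 23 = -9178 + 23 = -9155$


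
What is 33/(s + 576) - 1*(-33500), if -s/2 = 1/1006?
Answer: 9705871099/289727 ≈ 33500.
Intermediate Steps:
s = -1/503 (s = -2/1006 = -2*1/1006 = -1/503 ≈ -0.0019881)
33/(s + 576) - 1*(-33500) = 33/(-1/503 + 576) - 1*(-33500) = 33/(289727/503) + 33500 = (503/289727)*33 + 33500 = 16599/289727 + 33500 = 9705871099/289727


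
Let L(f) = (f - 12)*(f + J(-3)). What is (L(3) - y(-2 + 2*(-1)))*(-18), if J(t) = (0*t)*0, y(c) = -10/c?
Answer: 531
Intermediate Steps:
J(t) = 0 (J(t) = 0*0 = 0)
L(f) = f*(-12 + f) (L(f) = (f - 12)*(f + 0) = (-12 + f)*f = f*(-12 + f))
(L(3) - y(-2 + 2*(-1)))*(-18) = (3*(-12 + 3) - (-10)/(-2 + 2*(-1)))*(-18) = (3*(-9) - (-10)/(-2 - 2))*(-18) = (-27 - (-10)/(-4))*(-18) = (-27 - (-10)*(-1)/4)*(-18) = (-27 - 1*5/2)*(-18) = (-27 - 5/2)*(-18) = -59/2*(-18) = 531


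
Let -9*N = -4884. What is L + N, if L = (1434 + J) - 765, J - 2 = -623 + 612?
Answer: 3608/3 ≈ 1202.7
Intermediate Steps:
N = 1628/3 (N = -⅑*(-4884) = 1628/3 ≈ 542.67)
J = -9 (J = 2 + (-623 + 612) = 2 - 11 = -9)
L = 660 (L = (1434 - 9) - 765 = 1425 - 765 = 660)
L + N = 660 + 1628/3 = 3608/3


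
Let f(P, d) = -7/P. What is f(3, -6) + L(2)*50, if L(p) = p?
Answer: 293/3 ≈ 97.667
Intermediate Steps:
f(3, -6) + L(2)*50 = -7/3 + 2*50 = -7*1/3 + 100 = -7/3 + 100 = 293/3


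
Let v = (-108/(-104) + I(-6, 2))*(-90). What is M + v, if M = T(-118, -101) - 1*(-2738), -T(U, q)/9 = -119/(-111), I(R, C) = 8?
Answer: 921062/481 ≈ 1914.9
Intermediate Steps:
T(U, q) = -357/37 (T(U, q) = -(-1071)/(-111) = -(-1071)*(-1)/111 = -9*119/111 = -357/37)
v = -10575/13 (v = (-108/(-104) + 8)*(-90) = (-108*(-1/104) + 8)*(-90) = (27/26 + 8)*(-90) = (235/26)*(-90) = -10575/13 ≈ -813.46)
M = 100949/37 (M = -357/37 - 1*(-2738) = -357/37 + 2738 = 100949/37 ≈ 2728.4)
M + v = 100949/37 - 10575/13 = 921062/481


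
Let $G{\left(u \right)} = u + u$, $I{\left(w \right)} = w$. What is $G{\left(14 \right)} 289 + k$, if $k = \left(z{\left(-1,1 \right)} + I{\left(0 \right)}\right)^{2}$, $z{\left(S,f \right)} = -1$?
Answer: $8093$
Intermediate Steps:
$G{\left(u \right)} = 2 u$
$k = 1$ ($k = \left(-1 + 0\right)^{2} = \left(-1\right)^{2} = 1$)
$G{\left(14 \right)} 289 + k = 2 \cdot 14 \cdot 289 + 1 = 28 \cdot 289 + 1 = 8092 + 1 = 8093$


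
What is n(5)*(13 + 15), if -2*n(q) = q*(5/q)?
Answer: -70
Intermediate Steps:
n(q) = -5/2 (n(q) = -q*5/q/2 = -½*5 = -5/2)
n(5)*(13 + 15) = -5*(13 + 15)/2 = -5/2*28 = -70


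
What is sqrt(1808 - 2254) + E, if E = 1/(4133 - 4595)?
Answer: -1/462 + I*sqrt(446) ≈ -0.0021645 + 21.119*I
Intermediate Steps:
E = -1/462 (E = 1/(-462) = -1/462 ≈ -0.0021645)
sqrt(1808 - 2254) + E = sqrt(1808 - 2254) - 1/462 = sqrt(-446) - 1/462 = I*sqrt(446) - 1/462 = -1/462 + I*sqrt(446)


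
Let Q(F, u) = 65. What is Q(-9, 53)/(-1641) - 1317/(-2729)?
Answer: 1983812/4478289 ≈ 0.44298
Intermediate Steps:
Q(-9, 53)/(-1641) - 1317/(-2729) = 65/(-1641) - 1317/(-2729) = 65*(-1/1641) - 1317*(-1/2729) = -65/1641 + 1317/2729 = 1983812/4478289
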